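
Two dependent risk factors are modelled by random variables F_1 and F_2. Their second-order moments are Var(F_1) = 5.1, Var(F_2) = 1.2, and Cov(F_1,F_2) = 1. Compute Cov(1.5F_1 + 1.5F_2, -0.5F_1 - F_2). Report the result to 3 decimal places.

-7.875

Cov(1.5F_1 + 1.5F_2, -0.5F_1 - F_2) = (1.5)(-0.5)Var(F_1) + (1.5)(-1)Var(F_2) + [(1.5)(-1) + (1.5)(-0.5)]Cov(F_1,F_2)
= -0.75·5.1 + -1.5·1.2 + -2.25·1 = -7.875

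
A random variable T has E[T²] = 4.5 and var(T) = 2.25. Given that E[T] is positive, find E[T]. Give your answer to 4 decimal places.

(E[T])² = E[T²] − var(T) = 4.5 − 2.25 = 2.25
E[T] = √2.25 = 1.5

1.5000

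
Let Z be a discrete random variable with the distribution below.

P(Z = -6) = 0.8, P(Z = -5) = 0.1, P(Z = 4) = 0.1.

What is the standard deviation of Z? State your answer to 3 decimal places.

2.982

E[Z] = (-6)(0.8) + (-5)(0.1) + (4)(0.1) = -4.9
E[Z²] = (-6)²(0.8) + (-5)²(0.1) + (4)²(0.1) = 32.9
V(Z) = E[Z²] − (E[Z])² = 32.9 − (-4.9)² = 8.89
σ(Z) = √8.89 ≈ 2.982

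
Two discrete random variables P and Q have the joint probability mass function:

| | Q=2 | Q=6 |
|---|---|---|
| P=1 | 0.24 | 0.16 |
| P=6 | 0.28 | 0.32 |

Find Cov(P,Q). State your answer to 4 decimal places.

E[P] = 4,  E[Q] = 3.92
E[PQ] = 16.32
Cov(P,Q) = E[PQ] − E[P]E[Q] = 16.32 − (4)(3.92) = 0.64

0.6400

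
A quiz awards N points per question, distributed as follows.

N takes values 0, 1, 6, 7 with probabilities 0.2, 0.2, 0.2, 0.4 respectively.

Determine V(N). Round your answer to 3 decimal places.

9.360

E[N] = (0)(0.2) + (1)(0.2) + (6)(0.2) + (7)(0.4) = 4.2
E[N²] = (0)²(0.2) + (1)²(0.2) + (6)²(0.2) + (7)²(0.4) = 27
V(N) = E[N²] − (E[N])² = 27 − (4.2)² = 9.36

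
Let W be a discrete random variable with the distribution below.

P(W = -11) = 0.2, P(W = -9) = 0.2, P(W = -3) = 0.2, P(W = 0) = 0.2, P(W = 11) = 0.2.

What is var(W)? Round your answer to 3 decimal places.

E[W] = (-11)(0.2) + (-9)(0.2) + (-3)(0.2) + (0)(0.2) + (11)(0.2) = -2.4
E[W²] = (-11)²(0.2) + (-9)²(0.2) + (-3)²(0.2) + (0)²(0.2) + (11)²(0.2) = 66.4
var(W) = E[W²] − (E[W])² = 66.4 − (-2.4)² = 60.64

60.640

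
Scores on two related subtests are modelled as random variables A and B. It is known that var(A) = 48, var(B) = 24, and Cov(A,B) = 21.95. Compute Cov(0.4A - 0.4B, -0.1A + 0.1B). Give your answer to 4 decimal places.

Cov(0.4A - 0.4B, -0.1A + 0.1B) = (0.4)(-0.1)var(A) + (-0.4)(0.1)var(B) + [(0.4)(0.1) + (-0.4)(-0.1)]Cov(A,B)
= -0.04·48 + -0.04·24 + 0.08·21.95 = -1.124

-1.1240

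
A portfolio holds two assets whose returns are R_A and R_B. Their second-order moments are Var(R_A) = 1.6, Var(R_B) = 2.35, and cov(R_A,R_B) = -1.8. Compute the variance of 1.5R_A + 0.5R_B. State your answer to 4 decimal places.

Var(1.5R_A + 0.5R_B) = (1.5)²·Var(R_A) + (0.5)²·Var(R_B) + 2·(1.5)·(0.5)·cov(R_A,R_B)
= 2.25·1.6 + 0.25·2.35 + 1.5·-1.8 = 1.4875

1.4875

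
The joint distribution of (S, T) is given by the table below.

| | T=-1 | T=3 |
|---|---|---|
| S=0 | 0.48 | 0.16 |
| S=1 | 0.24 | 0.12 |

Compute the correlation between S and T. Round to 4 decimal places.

0.0891

E[S] = 0.36,  E[T] = 0.12
E[ST] = 0.12
Cov(S,T) = E[ST] − E[S]E[T] = 0.12 − (0.36)(0.12) = 0.0768
Var(S) = 0.2304,  Var(T) = 3.2256
ρ = 0.0768 / √(0.2304·3.2256) ≈ 0.0891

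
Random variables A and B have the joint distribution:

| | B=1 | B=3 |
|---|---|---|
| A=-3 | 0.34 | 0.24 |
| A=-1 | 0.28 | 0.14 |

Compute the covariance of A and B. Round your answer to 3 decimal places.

-0.078

E[A] = -2.16,  E[B] = 1.76
E[AB] = -3.88
cov(A,B) = E[AB] − E[A]E[B] = -3.88 − (-2.16)(1.76) = -0.0784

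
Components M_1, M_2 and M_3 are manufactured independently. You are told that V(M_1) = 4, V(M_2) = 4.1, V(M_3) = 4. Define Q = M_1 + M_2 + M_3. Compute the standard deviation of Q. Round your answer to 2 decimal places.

3.48

By independence, V(Q) = (1)²V(M_1) + (1)²V(M_2) + (1)²V(M_3)
= (1)²·4 + (1)²·4.1 + (1)²·4 = 12.1
σ(Q) = √12.1 ≈ 3.48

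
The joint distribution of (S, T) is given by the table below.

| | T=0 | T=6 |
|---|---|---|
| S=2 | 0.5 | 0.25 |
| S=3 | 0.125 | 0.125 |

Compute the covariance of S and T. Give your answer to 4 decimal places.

0.1875

E[S] = 2.25,  E[T] = 2.25
E[ST] = 5.25
Cov(S,T) = E[ST] − E[S]E[T] = 5.25 − (2.25)(2.25) = 0.1875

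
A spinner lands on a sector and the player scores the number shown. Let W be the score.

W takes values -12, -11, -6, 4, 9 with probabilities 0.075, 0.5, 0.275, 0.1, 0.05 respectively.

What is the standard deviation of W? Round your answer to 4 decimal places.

5.9169

E[W] = (-12)(0.075) + (-11)(0.5) + (-6)(0.275) + (4)(0.1) + (9)(0.05) = -7.2
E[W²] = (-12)²(0.075) + (-11)²(0.5) + (-6)²(0.275) + (4)²(0.1) + (9)²(0.05) = 86.85
V(W) = E[W²] − (E[W])² = 86.85 − (-7.2)² = 35.01
sd(W) = √35.01 ≈ 5.9169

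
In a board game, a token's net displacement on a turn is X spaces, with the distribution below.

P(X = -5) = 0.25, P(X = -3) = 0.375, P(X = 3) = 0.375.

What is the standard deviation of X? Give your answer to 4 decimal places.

3.3819

E[X] = (-5)(0.25) + (-3)(0.375) + (3)(0.375) = -1.25
E[X²] = (-5)²(0.25) + (-3)²(0.375) + (3)²(0.375) = 13
V(X) = E[X²] − (E[X])² = 13 − (-1.25)² = 11.4375
sd(X) = √11.4375 ≈ 3.3819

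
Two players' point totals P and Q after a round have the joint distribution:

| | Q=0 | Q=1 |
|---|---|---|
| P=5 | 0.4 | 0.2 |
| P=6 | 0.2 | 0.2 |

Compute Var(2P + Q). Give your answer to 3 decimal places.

1.360

E[P] = 5.4,  E[Q] = 0.4,  E[PQ] = 2.2
Var(P) = 29.4 − (5.4)² = 0.24;  Var(Q) = 0.4 − (0.4)² = 0.24
cov(P,Q) = 2.2 − (5.4)(0.4) = 0.04
Var(2P + Q) = (2)²·0.24 + (1)²·0.24 + 2·(2)·(1)·0.04 = 1.36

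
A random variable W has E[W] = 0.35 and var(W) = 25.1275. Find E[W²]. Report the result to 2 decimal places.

E[W²] = var(W) + (E[W])² = 25.1275 + (0.35)² = 25.25

25.25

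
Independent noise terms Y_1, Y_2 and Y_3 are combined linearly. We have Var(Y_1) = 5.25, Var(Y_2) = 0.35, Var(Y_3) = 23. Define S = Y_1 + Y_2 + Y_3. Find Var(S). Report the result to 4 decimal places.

By independence, Var(S) = (1)²Var(Y_1) + (1)²Var(Y_2) + (1)²Var(Y_3)
= (1)²·5.25 + (1)²·0.35 + (1)²·23 = 28.6

28.6000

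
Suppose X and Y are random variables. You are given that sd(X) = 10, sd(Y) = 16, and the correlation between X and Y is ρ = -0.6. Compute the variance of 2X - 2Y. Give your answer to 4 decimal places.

Var(X) = (10)² = 100;  Var(Y) = (16)² = 256
cov(X,Y) = ρ·sd(X)·sd(Y) = -0.6·10·16 = -96
Var(2X - 2Y) = (2)²·Var(X) + (-2)²·Var(Y) + 2·(2)·(-2)·cov(X,Y)
= 4·100 + 4·256 + -8·-96 = 2192

2192.0000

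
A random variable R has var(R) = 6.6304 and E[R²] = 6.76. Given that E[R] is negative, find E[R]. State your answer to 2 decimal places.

-0.36

(E[R])² = E[R²] − var(R) = 6.76 − 6.6304 = 0.1296
E[R] = −√0.1296 = -0.36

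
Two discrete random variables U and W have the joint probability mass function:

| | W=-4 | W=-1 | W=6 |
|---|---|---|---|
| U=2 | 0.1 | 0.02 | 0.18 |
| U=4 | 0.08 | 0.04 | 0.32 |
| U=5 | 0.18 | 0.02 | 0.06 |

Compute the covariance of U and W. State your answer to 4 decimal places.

E[U] = 3.66,  E[W] = 1.84
E[UW] = 5.66
Cov(U,W) = E[UW] − E[U]E[W] = 5.66 − (3.66)(1.84) = -1.0744

-1.0744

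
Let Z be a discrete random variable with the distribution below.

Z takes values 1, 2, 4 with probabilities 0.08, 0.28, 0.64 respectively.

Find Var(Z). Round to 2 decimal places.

E[Z] = (1)(0.08) + (2)(0.28) + (4)(0.64) = 3.2
E[Z²] = (1)²(0.08) + (2)²(0.28) + (4)²(0.64) = 11.44
Var(Z) = E[Z²] − (E[Z])² = 11.44 − (3.2)² = 1.2

1.20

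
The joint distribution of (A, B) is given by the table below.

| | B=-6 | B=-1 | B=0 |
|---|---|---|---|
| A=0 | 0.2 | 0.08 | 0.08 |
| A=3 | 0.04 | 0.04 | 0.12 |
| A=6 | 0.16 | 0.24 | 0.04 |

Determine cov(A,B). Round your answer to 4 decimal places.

E[A] = 3.24,  E[B] = -2.76
E[AB] = -8.04
cov(A,B) = E[AB] − E[A]E[B] = -8.04 − (3.24)(-2.76) = 0.9024

0.9024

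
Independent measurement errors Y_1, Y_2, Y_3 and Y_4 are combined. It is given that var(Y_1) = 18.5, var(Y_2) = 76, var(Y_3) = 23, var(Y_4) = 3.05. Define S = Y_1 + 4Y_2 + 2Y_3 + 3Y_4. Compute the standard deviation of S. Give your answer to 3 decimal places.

36.796

By independence, var(S) = (1)²var(Y_1) + (4)²var(Y_2) + (2)²var(Y_3) + (3)²var(Y_4)
= (1)²·18.5 + (4)²·76 + (2)²·23 + (3)²·3.05 = 1353.95
σ(S) = √1353.95 ≈ 36.796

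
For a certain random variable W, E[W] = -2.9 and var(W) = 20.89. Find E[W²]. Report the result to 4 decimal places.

29.3000

E[W²] = var(W) + (E[W])² = 20.89 + (-2.9)² = 29.3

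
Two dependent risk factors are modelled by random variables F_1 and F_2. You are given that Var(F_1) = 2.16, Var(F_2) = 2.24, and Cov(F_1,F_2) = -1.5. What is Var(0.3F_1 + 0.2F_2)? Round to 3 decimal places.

0.104

Var(0.3F_1 + 0.2F_2) = (0.3)²·Var(F_1) + (0.2)²·Var(F_2) + 2·(0.3)·(0.2)·Cov(F_1,F_2)
= 0.09·2.16 + 0.04·2.24 + 0.12·-1.5 = 0.104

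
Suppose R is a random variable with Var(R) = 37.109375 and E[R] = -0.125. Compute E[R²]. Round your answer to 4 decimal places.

37.1250

E[R²] = Var(R) + (E[R])² = 37.109375 + (-0.125)² = 37.125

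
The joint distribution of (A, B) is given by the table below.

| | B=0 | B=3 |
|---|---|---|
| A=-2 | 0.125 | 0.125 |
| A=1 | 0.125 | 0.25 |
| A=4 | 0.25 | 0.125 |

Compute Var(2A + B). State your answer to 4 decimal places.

E[A] = 1.375,  E[B] = 1.5,  E[AB] = 1.5
Var(A) = 7.375 − (1.375)² = 5.484375;  Var(B) = 4.5 − (1.5)² = 2.25
Cov(A,B) = 1.5 − (1.375)(1.5) = -0.5625
Var(2A + B) = (2)²·5.484375 + (1)²·2.25 + 2·(2)·(1)·-0.5625 = 21.9375

21.9375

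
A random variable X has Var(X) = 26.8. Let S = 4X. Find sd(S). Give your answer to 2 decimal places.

Var(4X) = (4)²·26.8 = 428.8
sd(S) = √428.8 ≈ 20.71

20.71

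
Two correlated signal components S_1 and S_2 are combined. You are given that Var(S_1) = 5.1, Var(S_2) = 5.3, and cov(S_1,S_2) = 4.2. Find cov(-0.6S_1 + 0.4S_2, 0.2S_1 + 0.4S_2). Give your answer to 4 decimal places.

-0.4360

cov(-0.6S_1 + 0.4S_2, 0.2S_1 + 0.4S_2) = (-0.6)(0.2)Var(S_1) + (0.4)(0.4)Var(S_2) + [(-0.6)(0.4) + (0.4)(0.2)]cov(S_1,S_2)
= -0.12·5.1 + 0.16·5.3 + -0.16·4.2 = -0.436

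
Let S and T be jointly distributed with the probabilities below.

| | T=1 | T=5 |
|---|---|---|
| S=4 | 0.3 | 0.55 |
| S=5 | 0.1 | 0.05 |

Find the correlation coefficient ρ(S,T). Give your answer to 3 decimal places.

E[S] = 4.15,  E[T] = 3.4
E[ST] = 13.95
cov(S,T) = E[ST] − E[S]E[T] = 13.95 − (4.15)(3.4) = -0.16
var(S) = 0.1275,  var(T) = 3.84
ρ = -0.16 / √(0.1275·3.84) ≈ -0.229

-0.229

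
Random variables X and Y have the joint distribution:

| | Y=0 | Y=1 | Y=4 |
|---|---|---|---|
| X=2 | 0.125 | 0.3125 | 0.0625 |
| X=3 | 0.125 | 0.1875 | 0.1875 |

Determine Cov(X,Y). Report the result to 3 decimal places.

0.188

E[X] = 2.5,  E[Y] = 1.5
E[XY] = 3.9375
Cov(X,Y) = E[XY] − E[X]E[Y] = 3.9375 − (2.5)(1.5) = 0.1875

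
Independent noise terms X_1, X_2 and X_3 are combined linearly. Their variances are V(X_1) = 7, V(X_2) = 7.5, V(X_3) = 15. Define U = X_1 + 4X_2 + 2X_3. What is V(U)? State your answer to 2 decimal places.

187.00

By independence, V(U) = (1)²V(X_1) + (4)²V(X_2) + (2)²V(X_3)
= (1)²·7 + (4)²·7.5 + (2)²·15 = 187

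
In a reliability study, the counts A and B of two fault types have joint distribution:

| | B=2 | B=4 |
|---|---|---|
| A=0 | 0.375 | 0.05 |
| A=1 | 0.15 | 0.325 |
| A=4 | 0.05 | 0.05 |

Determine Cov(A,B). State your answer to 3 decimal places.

E[A] = 0.875,  E[B] = 2.85
E[AB] = 2.8
Cov(A,B) = E[AB] − E[A]E[B] = 2.8 − (0.875)(2.85) = 0.30625

0.306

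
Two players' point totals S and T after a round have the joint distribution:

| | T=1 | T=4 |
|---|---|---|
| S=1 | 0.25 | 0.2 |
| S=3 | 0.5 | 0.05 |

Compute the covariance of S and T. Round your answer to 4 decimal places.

-0.5250

E[S] = 2.1,  E[T] = 1.75
E[ST] = 3.15
Cov(S,T) = E[ST] − E[S]E[T] = 3.15 − (2.1)(1.75) = -0.525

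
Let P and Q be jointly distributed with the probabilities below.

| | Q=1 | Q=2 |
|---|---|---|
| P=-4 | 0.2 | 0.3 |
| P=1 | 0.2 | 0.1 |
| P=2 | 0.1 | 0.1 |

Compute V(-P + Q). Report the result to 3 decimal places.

E[P] = -1.3,  E[Q] = 1.5,  E[PQ] = -2.2
V(P) = 9.1 − (-1.3)² = 7.41;  V(Q) = 2.5 − (1.5)² = 0.25
Cov(P,Q) = -2.2 − (-1.3)(1.5) = -0.25
V(-P + Q) = (-1)²·7.41 + (1)²·0.25 + 2·(-1)·(1)·-0.25 = 8.16

8.160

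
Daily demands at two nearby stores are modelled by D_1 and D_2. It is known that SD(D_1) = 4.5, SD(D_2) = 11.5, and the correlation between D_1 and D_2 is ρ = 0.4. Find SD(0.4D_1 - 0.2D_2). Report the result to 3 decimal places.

2.284

V(D_1) = (4.5)² = 20.25;  V(D_2) = (11.5)² = 132.25
cov(D_1,D_2) = ρ·SD(D_1)·SD(D_2) = 0.4·4.5·11.5 = 20.7
V(0.4D_1 - 0.2D_2) = (0.4)²·V(D_1) + (-0.2)²·V(D_2) + 2·(0.4)·(-0.2)·cov(D_1,D_2)
= 0.16·20.25 + 0.04·132.25 + -0.16·20.7 = 5.218
SD(0.4D_1 - 0.2D_2) = √5.218 ≈ 2.284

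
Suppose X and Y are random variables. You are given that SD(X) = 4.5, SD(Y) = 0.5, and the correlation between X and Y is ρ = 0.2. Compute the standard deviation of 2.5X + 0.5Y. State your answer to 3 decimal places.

11.303

Var(X) = (4.5)² = 20.25;  Var(Y) = (0.5)² = 0.25
cov(X,Y) = ρ·SD(X)·SD(Y) = 0.2·4.5·0.5 = 0.45
Var(2.5X + 0.5Y) = (2.5)²·Var(X) + (0.5)²·Var(Y) + 2·(2.5)·(0.5)·cov(X,Y)
= 6.25·20.25 + 0.25·0.25 + 2.5·0.45 = 127.75
SD(2.5X + 0.5Y) = √127.75 ≈ 11.303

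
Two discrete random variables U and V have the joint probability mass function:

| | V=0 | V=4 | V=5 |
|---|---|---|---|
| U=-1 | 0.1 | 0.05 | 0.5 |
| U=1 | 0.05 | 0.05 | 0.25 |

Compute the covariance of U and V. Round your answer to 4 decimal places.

-0.0050

E[U] = -0.3,  E[V] = 4.15
E[UV] = -1.25
cov(U,V) = E[UV] − E[U]E[V] = -1.25 − (-0.3)(4.15) = -0.005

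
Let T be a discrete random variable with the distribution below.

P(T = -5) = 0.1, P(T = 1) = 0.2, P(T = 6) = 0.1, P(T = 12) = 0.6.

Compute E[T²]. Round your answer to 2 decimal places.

92.70

E[T²] = (-5)²(0.1) + (1)²(0.2) + (6)²(0.1) + (12)²(0.6) = 92.7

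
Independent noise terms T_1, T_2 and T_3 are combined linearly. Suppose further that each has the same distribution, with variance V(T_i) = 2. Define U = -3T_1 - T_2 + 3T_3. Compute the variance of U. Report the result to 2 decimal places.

38.00

By independence, V(U) = (-3)²V(T_1) + (-1)²V(T_2) + (3)²V(T_3)
= (-3)²·2 + (-1)²·2 + (3)²·2 = 38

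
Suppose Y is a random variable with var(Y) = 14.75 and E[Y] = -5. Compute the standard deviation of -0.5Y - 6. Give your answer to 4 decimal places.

var(-0.5Y - 6) = (-0.5)²·14.75 = 3.6875
σ(-0.5Y - 6) = √3.6875 ≈ 1.9203

1.9203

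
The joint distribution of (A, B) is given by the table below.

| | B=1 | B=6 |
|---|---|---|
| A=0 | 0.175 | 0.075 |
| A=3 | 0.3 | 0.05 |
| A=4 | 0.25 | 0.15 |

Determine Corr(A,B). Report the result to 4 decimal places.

E[A] = 2.65,  E[B] = 2.375
E[AB] = 6.4
cov(A,B) = E[AB] − E[A]E[B] = 6.4 − (2.65)(2.375) = 0.10625
var(A) = 2.5275,  var(B) = 4.984375
ρ = 0.10625 / √(2.5275·4.984375) ≈ 0.0299

0.0299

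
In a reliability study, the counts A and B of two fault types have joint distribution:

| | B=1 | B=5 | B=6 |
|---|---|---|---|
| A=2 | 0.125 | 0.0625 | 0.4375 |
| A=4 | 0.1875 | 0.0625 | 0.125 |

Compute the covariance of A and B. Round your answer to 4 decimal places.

-0.7344

E[A] = 2.75,  E[B] = 4.3125
E[AB] = 11.125
Cov(A,B) = E[AB] − E[A]E[B] = 11.125 − (2.75)(4.3125) = -0.734375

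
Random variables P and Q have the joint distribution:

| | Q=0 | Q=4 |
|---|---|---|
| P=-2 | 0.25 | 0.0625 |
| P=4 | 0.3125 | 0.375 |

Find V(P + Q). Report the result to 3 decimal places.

15.234

E[P] = 2.125,  E[Q] = 1.75,  E[PQ] = 5.5
V(P) = 12.25 − (2.125)² = 7.734375;  V(Q) = 7 − (1.75)² = 3.9375
Cov(P,Q) = 5.5 − (2.125)(1.75) = 1.78125
V(P + Q) = (1)²·7.734375 + (1)²·3.9375 + 2·(1)·(1)·1.78125 = 15.234375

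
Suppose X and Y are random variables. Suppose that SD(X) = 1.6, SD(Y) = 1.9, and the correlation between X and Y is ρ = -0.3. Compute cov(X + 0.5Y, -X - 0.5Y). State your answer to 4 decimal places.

V(X) = (1.6)² = 2.56;  V(Y) = (1.9)² = 3.61
cov(X,Y) = ρ·SD(X)·SD(Y) = -0.3·1.6·1.9 = -0.912
cov(X + 0.5Y, -X - 0.5Y) = (1)(-1)V(X) + (0.5)(-0.5)V(Y) + [(1)(-0.5) + (0.5)(-1)]cov(X,Y)
= -1·2.56 + -0.25·3.61 + -1·-0.912 = -2.5505

-2.5505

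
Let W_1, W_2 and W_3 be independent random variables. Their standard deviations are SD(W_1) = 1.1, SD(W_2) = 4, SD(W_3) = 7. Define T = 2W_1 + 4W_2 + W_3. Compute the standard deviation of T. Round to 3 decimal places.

17.602

V(W_1) = 1.21, V(W_2) = 16, V(W_3) = 49
By independence, V(T) = (2)²V(W_1) + (4)²V(W_2) + (1)²V(W_3)
= (2)²·1.21 + (4)²·16 + (1)²·49 = 309.84
SD(T) = √309.84 ≈ 17.602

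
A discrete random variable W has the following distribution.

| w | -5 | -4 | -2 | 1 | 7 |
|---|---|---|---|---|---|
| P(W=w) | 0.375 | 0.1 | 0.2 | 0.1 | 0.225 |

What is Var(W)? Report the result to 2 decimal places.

21.90

E[W] = (-5)(0.375) + (-4)(0.1) + (-2)(0.2) + (1)(0.1) + (7)(0.225) = -1
E[W²] = (-5)²(0.375) + (-4)²(0.1) + (-2)²(0.2) + (1)²(0.1) + (7)²(0.225) = 22.9
Var(W) = E[W²] − (E[W])² = 22.9 − (-1)² = 21.9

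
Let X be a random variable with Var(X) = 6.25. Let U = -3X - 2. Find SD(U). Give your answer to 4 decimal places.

Var(-3X - 2) = (-3)²·6.25 = 56.25
SD(U) = √56.25 ≈ 7.5000

7.5000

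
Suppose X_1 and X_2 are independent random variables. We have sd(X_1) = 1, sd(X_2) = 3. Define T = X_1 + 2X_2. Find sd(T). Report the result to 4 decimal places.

6.0828

V(X_1) = 1, V(X_2) = 9
By independence, V(T) = (1)²V(X_1) + (2)²V(X_2)
= (1)²·1 + (2)²·9 = 37
sd(T) = √37 ≈ 6.0828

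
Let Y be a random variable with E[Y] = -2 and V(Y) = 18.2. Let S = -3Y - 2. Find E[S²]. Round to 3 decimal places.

E[-3Y - 2] = -3·-2 − 2 = 4
V(-3Y - 2) = (-3)²·18.2 = 163.8
E[S²] = V(S) + (E[S])² = 163.8 + (4)² = 179.8

179.800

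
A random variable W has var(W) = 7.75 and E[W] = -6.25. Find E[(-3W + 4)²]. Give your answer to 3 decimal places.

E[-3W + 4] = -3·-6.25 + 4 = 22.75
var(-3W + 4) = (-3)²·7.75 = 69.75
E[(-3W + 4)²] = var((-3W + 4)) + (E[(-3W + 4)])² = 69.75 + (22.75)² = 587.3125

587.313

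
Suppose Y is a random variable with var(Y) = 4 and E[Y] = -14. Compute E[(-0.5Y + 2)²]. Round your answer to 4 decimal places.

82.0000

E[-0.5Y + 2] = -0.5·-14 + 2 = 9
var(-0.5Y + 2) = (-0.5)²·4 = 1
E[(-0.5Y + 2)²] = var((-0.5Y + 2)) + (E[(-0.5Y + 2)])² = 1 + (9)² = 82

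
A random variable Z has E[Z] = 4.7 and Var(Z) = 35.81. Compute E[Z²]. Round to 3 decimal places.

E[Z²] = Var(Z) + (E[Z])² = 35.81 + (4.7)² = 57.9

57.900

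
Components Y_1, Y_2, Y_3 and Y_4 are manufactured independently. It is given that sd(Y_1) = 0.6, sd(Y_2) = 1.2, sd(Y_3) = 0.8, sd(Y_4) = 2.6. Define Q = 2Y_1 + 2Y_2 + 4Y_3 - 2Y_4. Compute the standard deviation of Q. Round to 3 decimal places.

var(Y_1) = 0.36, var(Y_2) = 1.44, var(Y_3) = 0.64, var(Y_4) = 6.76
By independence, var(Q) = (2)²var(Y_1) + (2)²var(Y_2) + (4)²var(Y_3) + (-2)²var(Y_4)
= (2)²·0.36 + (2)²·1.44 + (4)²·0.64 + (-2)²·6.76 = 44.48
sd(Q) = √44.48 ≈ 6.669

6.669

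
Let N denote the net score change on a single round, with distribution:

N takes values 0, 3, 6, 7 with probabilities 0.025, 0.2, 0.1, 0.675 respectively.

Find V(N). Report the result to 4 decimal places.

3.3694

E[N] = (0)(0.025) + (3)(0.2) + (6)(0.1) + (7)(0.675) = 5.925
E[N²] = (0)²(0.025) + (3)²(0.2) + (6)²(0.1) + (7)²(0.675) = 38.475
V(N) = E[N²] − (E[N])² = 38.475 − (5.925)² = 3.369375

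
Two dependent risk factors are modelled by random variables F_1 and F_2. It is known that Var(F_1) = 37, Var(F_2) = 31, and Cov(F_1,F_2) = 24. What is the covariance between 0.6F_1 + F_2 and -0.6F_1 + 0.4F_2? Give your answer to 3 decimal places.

-9.560

Cov(0.6F_1 + F_2, -0.6F_1 + 0.4F_2) = (0.6)(-0.6)Var(F_1) + (1)(0.4)Var(F_2) + [(0.6)(0.4) + (1)(-0.6)]Cov(F_1,F_2)
= -0.36·37 + 0.4·31 + -0.36·24 = -9.56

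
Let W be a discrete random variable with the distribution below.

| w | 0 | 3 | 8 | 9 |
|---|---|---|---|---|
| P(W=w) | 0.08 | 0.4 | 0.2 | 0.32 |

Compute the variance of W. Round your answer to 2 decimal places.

E[W] = (0)(0.08) + (3)(0.4) + (8)(0.2) + (9)(0.32) = 5.68
E[W²] = (0)²(0.08) + (3)²(0.4) + (8)²(0.2) + (9)²(0.32) = 42.32
Var(W) = E[W²] − (E[W])² = 42.32 − (5.68)² = 10.0576

10.06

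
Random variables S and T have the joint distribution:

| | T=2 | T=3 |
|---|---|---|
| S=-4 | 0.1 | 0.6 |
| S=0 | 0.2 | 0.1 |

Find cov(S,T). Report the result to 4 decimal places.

-0.4400

E[S] = -2.8,  E[T] = 2.7
E[ST] = -8
cov(S,T) = E[ST] − E[S]E[T] = -8 − (-2.8)(2.7) = -0.44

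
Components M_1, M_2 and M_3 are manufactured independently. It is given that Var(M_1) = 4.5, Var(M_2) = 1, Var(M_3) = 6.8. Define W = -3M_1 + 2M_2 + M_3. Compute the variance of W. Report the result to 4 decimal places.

51.3000

By independence, Var(W) = (-3)²Var(M_1) + (2)²Var(M_2) + (1)²Var(M_3)
= (-3)²·4.5 + (2)²·1 + (1)²·6.8 = 51.3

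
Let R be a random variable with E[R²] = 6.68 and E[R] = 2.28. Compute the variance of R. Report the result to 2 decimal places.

1.48

Var(R) = 6.68 − (2.28)² = 1.4816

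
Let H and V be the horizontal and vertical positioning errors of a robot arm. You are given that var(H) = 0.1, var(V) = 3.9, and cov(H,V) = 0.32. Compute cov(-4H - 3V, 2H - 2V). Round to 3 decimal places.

cov(-4H - 3V, 2H - 2V) = (-4)(2)var(H) + (-3)(-2)var(V) + [(-4)(-2) + (-3)(2)]cov(H,V)
= -8·0.1 + 6·3.9 + 2·0.32 = 23.24

23.240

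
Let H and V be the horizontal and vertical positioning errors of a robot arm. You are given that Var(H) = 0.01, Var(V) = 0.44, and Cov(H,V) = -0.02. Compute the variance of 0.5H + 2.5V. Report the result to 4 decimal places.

2.7025

Var(0.5H + 2.5V) = (0.5)²·Var(H) + (2.5)²·Var(V) + 2·(0.5)·(2.5)·Cov(H,V)
= 0.25·0.01 + 6.25·0.44 + 2.5·-0.02 = 2.7025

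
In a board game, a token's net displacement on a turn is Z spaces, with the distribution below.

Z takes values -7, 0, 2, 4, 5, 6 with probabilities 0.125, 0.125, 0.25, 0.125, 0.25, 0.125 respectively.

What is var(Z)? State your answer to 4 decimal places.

15.3594

E[Z] = (-7)(0.125) + (0)(0.125) + (2)(0.25) + (4)(0.125) + (5)(0.25) + (6)(0.125) = 2.125
E[Z²] = (-7)²(0.125) + (0)²(0.125) + (2)²(0.25) + (4)²(0.125) + (5)²(0.25) + (6)²(0.125) = 19.875
var(Z) = E[Z²] − (E[Z])² = 19.875 − (2.125)² = 15.359375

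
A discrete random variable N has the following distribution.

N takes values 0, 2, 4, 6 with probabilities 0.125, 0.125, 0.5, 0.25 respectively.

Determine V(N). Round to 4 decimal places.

E[N] = (0)(0.125) + (2)(0.125) + (4)(0.5) + (6)(0.25) = 3.75
E[N²] = (0)²(0.125) + (2)²(0.125) + (4)²(0.5) + (6)²(0.25) = 17.5
V(N) = E[N²] − (E[N])² = 17.5 − (3.75)² = 3.4375

3.4375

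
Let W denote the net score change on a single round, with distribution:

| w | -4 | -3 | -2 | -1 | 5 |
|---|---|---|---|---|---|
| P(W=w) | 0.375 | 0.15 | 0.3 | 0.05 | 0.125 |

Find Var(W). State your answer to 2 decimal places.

7.82

E[W] = (-4)(0.375) + (-3)(0.15) + (-2)(0.3) + (-1)(0.05) + (5)(0.125) = -1.975
E[W²] = (-4)²(0.375) + (-3)²(0.15) + (-2)²(0.3) + (-1)²(0.05) + (5)²(0.125) = 11.725
Var(W) = E[W²] − (E[W])² = 11.725 − (-1.975)² = 7.824375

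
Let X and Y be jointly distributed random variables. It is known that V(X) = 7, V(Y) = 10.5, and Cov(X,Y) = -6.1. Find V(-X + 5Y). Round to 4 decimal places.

330.5000

V(-X + 5Y) = (-1)²·V(X) + (5)²·V(Y) + 2·(-1)·(5)·Cov(X,Y)
= 1·7 + 25·10.5 + -10·-6.1 = 330.5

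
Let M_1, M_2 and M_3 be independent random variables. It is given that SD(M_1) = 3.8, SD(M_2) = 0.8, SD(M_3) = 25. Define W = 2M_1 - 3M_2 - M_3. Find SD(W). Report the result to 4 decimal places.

Var(M_1) = 14.44, Var(M_2) = 0.64, Var(M_3) = 625
By independence, Var(W) = (2)²Var(M_1) + (-3)²Var(M_2) + (-1)²Var(M_3)
= (2)²·14.44 + (-3)²·0.64 + (-1)²·625 = 688.52
SD(W) = √688.52 ≈ 26.2397

26.2397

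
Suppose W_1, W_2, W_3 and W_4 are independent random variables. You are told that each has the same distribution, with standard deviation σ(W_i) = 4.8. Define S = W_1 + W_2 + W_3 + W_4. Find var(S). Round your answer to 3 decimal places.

var(W_i) = (4.8)² = 23.04
By independence, var(S) = (1)²var(W_1) + (1)²var(W_2) + (1)²var(W_3) + (1)²var(W_4)
= (1)²·23.04 + (1)²·23.04 + (1)²·23.04 + (1)²·23.04 = 92.16

92.160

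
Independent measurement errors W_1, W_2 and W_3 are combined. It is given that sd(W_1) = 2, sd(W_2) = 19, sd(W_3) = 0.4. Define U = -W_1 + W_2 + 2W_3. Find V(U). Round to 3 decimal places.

V(W_1) = 4, V(W_2) = 361, V(W_3) = 0.16
By independence, V(U) = (-1)²V(W_1) + (1)²V(W_2) + (2)²V(W_3)
= (-1)²·4 + (1)²·361 + (2)²·0.16 = 365.64

365.640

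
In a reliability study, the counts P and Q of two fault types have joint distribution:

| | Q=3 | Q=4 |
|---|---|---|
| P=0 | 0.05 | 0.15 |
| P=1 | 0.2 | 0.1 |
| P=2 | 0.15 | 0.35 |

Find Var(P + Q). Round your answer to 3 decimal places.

E[P] = 1.3,  E[Q] = 3.6,  E[PQ] = 4.7
Var(P) = 2.3 − (1.3)² = 0.61;  Var(Q) = 13.2 − (3.6)² = 0.24
Cov(P,Q) = 4.7 − (1.3)(3.6) = 0.02
Var(P + Q) = (1)²·0.61 + (1)²·0.24 + 2·(1)·(1)·0.02 = 0.89

0.890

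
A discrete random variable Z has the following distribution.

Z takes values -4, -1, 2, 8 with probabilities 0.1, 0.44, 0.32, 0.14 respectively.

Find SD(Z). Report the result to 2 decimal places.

E[Z] = (-4)(0.1) + (-1)(0.44) + (2)(0.32) + (8)(0.14) = 0.92
E[Z²] = (-4)²(0.1) + (-1)²(0.44) + (2)²(0.32) + (8)²(0.14) = 12.28
Var(Z) = E[Z²] − (E[Z])² = 12.28 − (0.92)² = 11.4336
SD(Z) = √11.4336 ≈ 3.38

3.38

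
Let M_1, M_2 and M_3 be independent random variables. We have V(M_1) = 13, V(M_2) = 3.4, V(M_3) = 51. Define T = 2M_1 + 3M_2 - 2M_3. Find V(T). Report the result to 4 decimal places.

By independence, V(T) = (2)²V(M_1) + (3)²V(M_2) + (-2)²V(M_3)
= (2)²·13 + (3)²·3.4 + (-2)²·51 = 286.6

286.6000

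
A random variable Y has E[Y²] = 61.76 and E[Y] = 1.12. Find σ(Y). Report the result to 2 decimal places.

Var(Y) = 61.76 − (1.12)² = 60.5056
σ(Y) = √60.5056 ≈ 7.78

7.78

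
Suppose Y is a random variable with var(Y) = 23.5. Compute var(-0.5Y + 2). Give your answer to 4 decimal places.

var(-0.5Y + 2) = (-0.5)²·var(Y) = 0.25·23.5 = 5.875

5.8750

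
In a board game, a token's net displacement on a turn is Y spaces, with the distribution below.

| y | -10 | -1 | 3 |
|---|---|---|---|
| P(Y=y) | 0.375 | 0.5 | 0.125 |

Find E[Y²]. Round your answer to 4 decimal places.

E[Y²] = (-10)²(0.375) + (-1)²(0.5) + (3)²(0.125) = 39.125

39.1250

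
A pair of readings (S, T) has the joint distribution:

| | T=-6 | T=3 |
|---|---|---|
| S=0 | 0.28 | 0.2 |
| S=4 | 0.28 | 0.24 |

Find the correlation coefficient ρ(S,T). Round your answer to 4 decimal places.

0.0452

E[S] = 2.08,  E[T] = -2.04
E[ST] = -3.84
Cov(S,T) = E[ST] − E[S]E[T] = -3.84 − (2.08)(-2.04) = 0.4032
Var(S) = 3.9936,  Var(T) = 19.9584
ρ = 0.4032 / √(3.9936·19.9584) ≈ 0.0452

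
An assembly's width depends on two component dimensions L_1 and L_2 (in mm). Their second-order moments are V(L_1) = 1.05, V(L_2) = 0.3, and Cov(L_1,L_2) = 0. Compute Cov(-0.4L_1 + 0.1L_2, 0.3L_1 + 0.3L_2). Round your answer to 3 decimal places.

-0.117

Cov(-0.4L_1 + 0.1L_2, 0.3L_1 + 0.3L_2) = (-0.4)(0.3)V(L_1) + (0.1)(0.3)V(L_2) + [(-0.4)(0.3) + (0.1)(0.3)]Cov(L_1,L_2)
= -0.12·1.05 + 0.03·0.3 + -0.09·0 = -0.117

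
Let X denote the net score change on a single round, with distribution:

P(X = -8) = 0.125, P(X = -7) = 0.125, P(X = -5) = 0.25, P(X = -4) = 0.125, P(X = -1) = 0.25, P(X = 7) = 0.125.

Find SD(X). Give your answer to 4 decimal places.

E[X] = (-8)(0.125) + (-7)(0.125) + (-5)(0.25) + (-4)(0.125) + (-1)(0.25) + (7)(0.125) = -3
E[X²] = (-8)²(0.125) + (-7)²(0.125) + (-5)²(0.25) + (-4)²(0.125) + (-1)²(0.25) + (7)²(0.125) = 28.75
V(X) = E[X²] − (E[X])² = 28.75 − (-3)² = 19.75
SD(X) = √19.75 ≈ 4.4441

4.4441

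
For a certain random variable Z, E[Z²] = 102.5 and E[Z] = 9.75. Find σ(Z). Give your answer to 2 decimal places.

Var(Z) = 102.5 − (9.75)² = 7.4375
σ(Z) = √7.4375 ≈ 2.73

2.73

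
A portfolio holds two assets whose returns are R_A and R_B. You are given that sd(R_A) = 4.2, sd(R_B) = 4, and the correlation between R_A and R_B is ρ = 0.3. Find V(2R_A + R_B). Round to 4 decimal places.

V(R_A) = (4.2)² = 17.64;  V(R_B) = (4)² = 16
Cov(R_A,R_B) = ρ·sd(R_A)·sd(R_B) = 0.3·4.2·4 = 5.04
V(2R_A + R_B) = (2)²·V(R_A) + (1)²·V(R_B) + 2·(2)·(1)·Cov(R_A,R_B)
= 4·17.64 + 1·16 + 4·5.04 = 106.72

106.7200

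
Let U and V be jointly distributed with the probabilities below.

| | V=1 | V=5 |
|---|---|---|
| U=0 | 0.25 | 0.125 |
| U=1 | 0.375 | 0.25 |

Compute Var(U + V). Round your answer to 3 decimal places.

4.109

E[U] = 0.625,  E[V] = 2.5,  E[UV] = 1.625
Var(U) = 0.625 − (0.625)² = 0.234375;  Var(V) = 10 − (2.5)² = 3.75
Cov(U,V) = 1.625 − (0.625)(2.5) = 0.0625
Var(U + V) = (1)²·0.234375 + (1)²·3.75 + 2·(1)·(1)·0.0625 = 4.109375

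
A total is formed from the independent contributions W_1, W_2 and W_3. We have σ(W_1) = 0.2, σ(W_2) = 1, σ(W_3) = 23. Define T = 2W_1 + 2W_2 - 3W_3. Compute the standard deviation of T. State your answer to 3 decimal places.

69.030

Var(W_1) = 0.04, Var(W_2) = 1, Var(W_3) = 529
By independence, Var(T) = (2)²Var(W_1) + (2)²Var(W_2) + (-3)²Var(W_3)
= (2)²·0.04 + (2)²·1 + (-3)²·529 = 4765.16
σ(T) = √4765.16 ≈ 69.030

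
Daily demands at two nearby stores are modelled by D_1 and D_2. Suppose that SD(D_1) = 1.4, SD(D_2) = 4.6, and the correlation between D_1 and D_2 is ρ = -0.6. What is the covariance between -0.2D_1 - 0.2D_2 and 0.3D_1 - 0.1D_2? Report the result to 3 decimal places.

0.460

Var(D_1) = (1.4)² = 1.96;  Var(D_2) = (4.6)² = 21.16
Cov(D_1,D_2) = ρ·SD(D_1)·SD(D_2) = -0.6·1.4·4.6 = -3.864
Cov(-0.2D_1 - 0.2D_2, 0.3D_1 - 0.1D_2) = (-0.2)(0.3)Var(D_1) + (-0.2)(-0.1)Var(D_2) + [(-0.2)(-0.1) + (-0.2)(0.3)]Cov(D_1,D_2)
= -0.06·1.96 + 0.02·21.16 + -0.04·-3.864 = 0.46016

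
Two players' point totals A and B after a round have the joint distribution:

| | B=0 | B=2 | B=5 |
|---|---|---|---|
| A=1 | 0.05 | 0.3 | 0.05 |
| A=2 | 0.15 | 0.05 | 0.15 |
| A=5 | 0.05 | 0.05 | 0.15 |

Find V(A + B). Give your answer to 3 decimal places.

7.990

E[A] = 2.35,  E[B] = 2.55,  E[AB] = 6.8
V(A) = 8.05 − (2.35)² = 2.5275;  V(B) = 10.35 − (2.55)² = 3.8475
Cov(A,B) = 6.8 − (2.35)(2.55) = 0.8075
V(A + B) = (1)²·2.5275 + (1)²·3.8475 + 2·(1)·(1)·0.8075 = 7.99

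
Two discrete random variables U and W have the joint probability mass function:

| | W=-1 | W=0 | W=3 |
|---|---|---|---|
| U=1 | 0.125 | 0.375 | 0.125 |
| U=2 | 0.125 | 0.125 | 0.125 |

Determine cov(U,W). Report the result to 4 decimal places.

0.0625

E[U] = 1.375,  E[W] = 0.5
E[UW] = 0.75
cov(U,W) = E[UW] − E[U]E[W] = 0.75 − (1.375)(0.5) = 0.0625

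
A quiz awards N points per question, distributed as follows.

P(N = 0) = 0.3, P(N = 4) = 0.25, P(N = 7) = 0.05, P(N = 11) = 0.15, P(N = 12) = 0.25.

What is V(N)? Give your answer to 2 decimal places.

E[N] = (0)(0.3) + (4)(0.25) + (7)(0.05) + (11)(0.15) + (12)(0.25) = 6
E[N²] = (0)²(0.3) + (4)²(0.25) + (7)²(0.05) + (11)²(0.15) + (12)²(0.25) = 60.6
V(N) = E[N²] − (E[N])² = 60.6 − (6)² = 24.6

24.60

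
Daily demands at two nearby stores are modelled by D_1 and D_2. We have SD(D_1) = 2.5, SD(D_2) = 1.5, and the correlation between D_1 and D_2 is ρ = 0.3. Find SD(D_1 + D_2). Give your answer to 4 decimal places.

3.2787

Var(D_1) = (2.5)² = 6.25;  Var(D_2) = (1.5)² = 2.25
Cov(D_1,D_2) = ρ·SD(D_1)·SD(D_2) = 0.3·2.5·1.5 = 1.125
Var(D_1 + D_2) = (1)²·Var(D_1) + (1)²·Var(D_2) + 2·(1)·(1)·Cov(D_1,D_2)
= 1·6.25 + 1·2.25 + 2·1.125 = 10.75
SD(D_1 + D_2) = √10.75 ≈ 3.2787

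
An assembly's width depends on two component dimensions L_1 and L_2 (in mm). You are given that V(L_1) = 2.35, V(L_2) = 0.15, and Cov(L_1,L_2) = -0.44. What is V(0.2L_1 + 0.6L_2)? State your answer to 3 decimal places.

0.042

V(0.2L_1 + 0.6L_2) = (0.2)²·V(L_1) + (0.6)²·V(L_2) + 2·(0.2)·(0.6)·Cov(L_1,L_2)
= 0.04·2.35 + 0.36·0.15 + 0.24·-0.44 = 0.0424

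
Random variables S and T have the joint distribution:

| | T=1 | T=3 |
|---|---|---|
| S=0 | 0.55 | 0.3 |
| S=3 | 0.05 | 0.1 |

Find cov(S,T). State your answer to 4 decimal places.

E[S] = 0.45,  E[T] = 1.8
E[ST] = 1.05
cov(S,T) = E[ST] − E[S]E[T] = 1.05 − (0.45)(1.8) = 0.24

0.2400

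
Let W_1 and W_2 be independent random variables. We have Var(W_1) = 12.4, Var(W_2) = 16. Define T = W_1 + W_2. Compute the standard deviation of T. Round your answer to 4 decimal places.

5.3292

By independence, Var(T) = (1)²Var(W_1) + (1)²Var(W_2)
= (1)²·12.4 + (1)²·16 = 28.4
sd(T) = √28.4 ≈ 5.3292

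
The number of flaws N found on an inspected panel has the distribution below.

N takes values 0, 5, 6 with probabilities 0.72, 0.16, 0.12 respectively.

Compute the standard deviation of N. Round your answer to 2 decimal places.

2.45

E[N] = (0)(0.72) + (5)(0.16) + (6)(0.12) = 1.52
E[N²] = (0)²(0.72) + (5)²(0.16) + (6)²(0.12) = 8.32
Var(N) = E[N²] − (E[N])² = 8.32 − (1.52)² = 6.0096
sd(N) = √6.0096 ≈ 2.45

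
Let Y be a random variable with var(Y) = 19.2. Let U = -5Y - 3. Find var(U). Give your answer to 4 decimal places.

var(-5Y - 3) = (-5)²·var(Y) = 25·19.2 = 480

480.0000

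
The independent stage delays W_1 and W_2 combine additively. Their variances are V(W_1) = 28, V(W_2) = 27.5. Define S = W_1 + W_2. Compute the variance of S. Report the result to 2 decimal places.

By independence, V(S) = (1)²V(W_1) + (1)²V(W_2)
= (1)²·28 + (1)²·27.5 = 55.5

55.50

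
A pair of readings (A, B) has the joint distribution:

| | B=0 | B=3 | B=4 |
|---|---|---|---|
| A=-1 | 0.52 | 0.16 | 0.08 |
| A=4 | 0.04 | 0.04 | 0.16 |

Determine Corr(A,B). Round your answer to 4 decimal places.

E[A] = 0.2,  E[B] = 1.56
E[AB] = 2.24
cov(A,B) = E[AB] − E[A]E[B] = 2.24 − (0.2)(1.56) = 1.928
Var(A) = 4.56,  Var(B) = 3.2064
ρ = 1.928 / √(4.56·3.2064) ≈ 0.5042

0.5042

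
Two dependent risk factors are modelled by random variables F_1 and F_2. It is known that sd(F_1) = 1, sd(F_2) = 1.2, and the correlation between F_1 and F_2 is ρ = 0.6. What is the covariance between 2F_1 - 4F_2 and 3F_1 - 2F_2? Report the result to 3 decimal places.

6.000

Var(F_1) = (1)² = 1;  Var(F_2) = (1.2)² = 1.44
Cov(F_1,F_2) = ρ·sd(F_1)·sd(F_2) = 0.6·1·1.2 = 0.72
Cov(2F_1 - 4F_2, 3F_1 - 2F_2) = (2)(3)Var(F_1) + (-4)(-2)Var(F_2) + [(2)(-2) + (-4)(3)]Cov(F_1,F_2)
= 6·1 + 8·1.44 + -16·0.72 = 6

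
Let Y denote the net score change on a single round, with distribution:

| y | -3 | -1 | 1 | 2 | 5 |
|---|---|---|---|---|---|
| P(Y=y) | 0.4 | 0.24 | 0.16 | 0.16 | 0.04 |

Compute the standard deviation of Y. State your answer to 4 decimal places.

E[Y] = (-3)(0.4) + (-1)(0.24) + (1)(0.16) + (2)(0.16) + (5)(0.04) = -0.76
E[Y²] = (-3)²(0.4) + (-1)²(0.24) + (1)²(0.16) + (2)²(0.16) + (5)²(0.04) = 5.64
var(Y) = E[Y²] − (E[Y])² = 5.64 − (-0.76)² = 5.0624
sd(Y) = √5.0624 ≈ 2.2500

2.2500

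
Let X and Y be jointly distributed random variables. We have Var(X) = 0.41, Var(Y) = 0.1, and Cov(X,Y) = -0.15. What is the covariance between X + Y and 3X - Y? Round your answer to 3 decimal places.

0.830

Cov(X + Y, 3X - Y) = (1)(3)Var(X) + (1)(-1)Var(Y) + [(1)(-1) + (1)(3)]Cov(X,Y)
= 3·0.41 + -1·0.1 + 2·-0.15 = 0.83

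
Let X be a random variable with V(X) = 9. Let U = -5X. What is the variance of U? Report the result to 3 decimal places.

225.000

V(-5X) = (-5)²·V(X) = 25·9 = 225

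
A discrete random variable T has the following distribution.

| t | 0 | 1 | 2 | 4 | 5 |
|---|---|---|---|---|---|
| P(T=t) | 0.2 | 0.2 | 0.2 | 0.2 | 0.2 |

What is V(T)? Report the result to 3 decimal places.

3.440

E[T] = (0)(0.2) + (1)(0.2) + (2)(0.2) + (4)(0.2) + (5)(0.2) = 2.4
E[T²] = (0)²(0.2) + (1)²(0.2) + (2)²(0.2) + (4)²(0.2) + (5)²(0.2) = 9.2
V(T) = E[T²] − (E[T])² = 9.2 − (2.4)² = 3.44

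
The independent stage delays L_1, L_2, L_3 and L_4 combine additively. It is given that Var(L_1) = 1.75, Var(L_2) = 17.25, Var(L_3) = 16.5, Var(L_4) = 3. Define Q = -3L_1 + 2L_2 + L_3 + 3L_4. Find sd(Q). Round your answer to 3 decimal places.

11.325

By independence, Var(Q) = (-3)²Var(L_1) + (2)²Var(L_2) + (1)²Var(L_3) + (3)²Var(L_4)
= (-3)²·1.75 + (2)²·17.25 + (1)²·16.5 + (3)²·3 = 128.25
sd(Q) = √128.25 ≈ 11.325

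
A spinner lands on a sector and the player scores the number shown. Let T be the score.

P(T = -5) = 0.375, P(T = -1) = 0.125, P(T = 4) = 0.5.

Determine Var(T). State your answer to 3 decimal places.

E[T] = (-5)(0.375) + (-1)(0.125) + (4)(0.5) = 0
E[T²] = (-5)²(0.375) + (-1)²(0.125) + (4)²(0.5) = 17.5
Var(T) = E[T²] − (E[T])² = 17.5 − (0)² = 17.5

17.500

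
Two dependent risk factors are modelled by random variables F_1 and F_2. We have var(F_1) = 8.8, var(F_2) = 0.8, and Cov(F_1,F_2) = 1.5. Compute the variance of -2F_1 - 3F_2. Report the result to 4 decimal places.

60.4000

var(-2F_1 - 3F_2) = (-2)²·var(F_1) + (-3)²·var(F_2) + 2·(-2)·(-3)·Cov(F_1,F_2)
= 4·8.8 + 9·0.8 + 12·1.5 = 60.4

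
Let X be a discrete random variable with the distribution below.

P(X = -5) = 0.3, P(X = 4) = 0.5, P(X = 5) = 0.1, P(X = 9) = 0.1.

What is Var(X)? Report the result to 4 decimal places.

E[X] = (-5)(0.3) + (4)(0.5) + (5)(0.1) + (9)(0.1) = 1.9
E[X²] = (-5)²(0.3) + (4)²(0.5) + (5)²(0.1) + (9)²(0.1) = 26.1
Var(X) = E[X²] − (E[X])² = 26.1 − (1.9)² = 22.49

22.4900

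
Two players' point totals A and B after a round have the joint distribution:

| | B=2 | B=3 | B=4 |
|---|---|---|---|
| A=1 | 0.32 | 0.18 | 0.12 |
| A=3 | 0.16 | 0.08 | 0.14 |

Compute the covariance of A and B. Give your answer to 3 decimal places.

0.127

E[A] = 1.76,  E[B] = 2.78
E[AB] = 5.02
cov(A,B) = E[AB] − E[A]E[B] = 5.02 − (1.76)(2.78) = 0.1272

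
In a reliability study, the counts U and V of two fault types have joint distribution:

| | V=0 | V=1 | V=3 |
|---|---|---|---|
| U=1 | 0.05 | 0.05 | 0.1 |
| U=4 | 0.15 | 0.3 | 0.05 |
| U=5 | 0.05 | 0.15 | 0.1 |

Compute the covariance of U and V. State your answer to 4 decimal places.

-0.2250

E[U] = 3.7,  E[V] = 1.25
E[UV] = 4.4
Cov(U,V) = E[UV] − E[U]E[V] = 4.4 − (3.7)(1.25) = -0.225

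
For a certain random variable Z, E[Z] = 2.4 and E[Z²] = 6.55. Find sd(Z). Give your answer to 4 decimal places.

Var(Z) = 6.55 − (2.4)² = 0.79
sd(Z) = √0.79 ≈ 0.8888

0.8888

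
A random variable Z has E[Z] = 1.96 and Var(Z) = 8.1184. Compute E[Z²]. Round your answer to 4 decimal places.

11.9600

E[Z²] = Var(Z) + (E[Z])² = 8.1184 + (1.96)² = 11.96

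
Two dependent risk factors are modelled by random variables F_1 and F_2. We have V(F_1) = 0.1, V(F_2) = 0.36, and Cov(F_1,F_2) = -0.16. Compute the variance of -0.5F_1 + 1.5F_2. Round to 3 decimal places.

1.075

V(-0.5F_1 + 1.5F_2) = (-0.5)²·V(F_1) + (1.5)²·V(F_2) + 2·(-0.5)·(1.5)·Cov(F_1,F_2)
= 0.25·0.1 + 2.25·0.36 + -1.5·-0.16 = 1.075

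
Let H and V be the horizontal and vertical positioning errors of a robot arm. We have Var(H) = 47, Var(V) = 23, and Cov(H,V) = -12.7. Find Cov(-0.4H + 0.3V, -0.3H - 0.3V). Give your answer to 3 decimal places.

Cov(-0.4H + 0.3V, -0.3H - 0.3V) = (-0.4)(-0.3)Var(H) + (0.3)(-0.3)Var(V) + [(-0.4)(-0.3) + (0.3)(-0.3)]Cov(H,V)
= 0.12·47 + -0.09·23 + 0.03·-12.7 = 3.189

3.189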